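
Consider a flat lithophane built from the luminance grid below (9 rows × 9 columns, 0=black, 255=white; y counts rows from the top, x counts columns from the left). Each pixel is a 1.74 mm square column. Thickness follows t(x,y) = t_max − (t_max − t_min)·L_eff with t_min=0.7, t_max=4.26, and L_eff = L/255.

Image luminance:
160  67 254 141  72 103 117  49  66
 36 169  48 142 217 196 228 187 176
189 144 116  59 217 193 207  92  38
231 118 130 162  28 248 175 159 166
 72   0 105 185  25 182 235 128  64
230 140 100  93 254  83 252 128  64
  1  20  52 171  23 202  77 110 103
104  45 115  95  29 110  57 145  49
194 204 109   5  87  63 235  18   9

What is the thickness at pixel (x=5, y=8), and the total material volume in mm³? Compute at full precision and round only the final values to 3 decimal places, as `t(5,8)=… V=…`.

t(5,8)=3.380 V=627.437

span = t_max - t_min = 4.26 - 0.7 = 3.560
L(5,8) = 63, L_eff = 63/255 = 0.247059
t(5,8) = 4.26 - 3.560·0.247059 = 3.380
Σt over all 9·9 pixels = 2642299/12750 ≈ 207.2391373
V = pitch²·Σt = 1.74²·2642299/12750 = 627.437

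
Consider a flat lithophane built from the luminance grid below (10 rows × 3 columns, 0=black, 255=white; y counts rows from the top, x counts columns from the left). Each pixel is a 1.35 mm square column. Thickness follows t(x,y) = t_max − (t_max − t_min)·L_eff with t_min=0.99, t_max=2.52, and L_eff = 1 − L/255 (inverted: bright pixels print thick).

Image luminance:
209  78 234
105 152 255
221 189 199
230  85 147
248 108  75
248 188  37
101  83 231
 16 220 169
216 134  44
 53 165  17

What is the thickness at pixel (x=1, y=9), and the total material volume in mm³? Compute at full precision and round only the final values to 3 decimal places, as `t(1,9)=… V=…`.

t(1,9)=1.980 V=102.866

span = t_max - t_min = 2.52 - 0.99 = 1.530
L(1,9) = 165, L_eff = 1 - 165/255 = 0.352941 (inverted)
t(1,9) = 2.52 - 1.530·0.352941 = 1.980
Σt over all 10·3 pixels = 56.442
V = pitch²·Σt = 1.35²·56.442 = 102.866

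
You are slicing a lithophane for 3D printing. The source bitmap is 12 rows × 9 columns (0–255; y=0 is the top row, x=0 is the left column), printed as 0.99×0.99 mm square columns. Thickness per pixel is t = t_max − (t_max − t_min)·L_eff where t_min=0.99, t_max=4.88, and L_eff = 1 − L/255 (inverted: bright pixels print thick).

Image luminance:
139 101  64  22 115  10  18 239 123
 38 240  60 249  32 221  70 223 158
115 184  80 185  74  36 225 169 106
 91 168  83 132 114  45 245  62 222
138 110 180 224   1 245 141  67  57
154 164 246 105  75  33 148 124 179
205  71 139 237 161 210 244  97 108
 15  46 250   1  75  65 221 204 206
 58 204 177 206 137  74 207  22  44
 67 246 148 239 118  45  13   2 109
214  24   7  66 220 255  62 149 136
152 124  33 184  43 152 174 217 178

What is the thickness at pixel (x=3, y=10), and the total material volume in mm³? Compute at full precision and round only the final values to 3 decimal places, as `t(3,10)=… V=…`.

span = t_max - t_min = 4.88 - 0.99 = 3.890
L(3,10) = 66, L_eff = 1 - 66/255 = 0.741176 (inverted)
t(3,10) = 4.88 - 3.890·0.741176 = 1.997
Σt over all 12·9 pixels = 162749/510 ≈ 319.1156863
V = pitch²·Σt = 0.99²·162749/510 = 312.765

t(3,10)=1.997 V=312.765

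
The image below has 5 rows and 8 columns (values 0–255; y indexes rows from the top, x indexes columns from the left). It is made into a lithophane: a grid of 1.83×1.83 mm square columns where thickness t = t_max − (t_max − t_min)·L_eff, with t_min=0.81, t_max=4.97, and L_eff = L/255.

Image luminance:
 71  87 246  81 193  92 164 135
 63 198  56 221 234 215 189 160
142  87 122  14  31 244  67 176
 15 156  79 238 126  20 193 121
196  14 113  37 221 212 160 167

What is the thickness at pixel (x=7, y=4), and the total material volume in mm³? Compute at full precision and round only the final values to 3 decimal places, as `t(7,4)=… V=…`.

span = t_max - t_min = 4.97 - 0.81 = 4.160
L(7,4) = 167, L_eff = 167/255 = 0.654902
t(7,4) = 4.97 - 4.160·0.654902 = 2.246
Σt over all 5·8 pixels = 710326/6375 ≈ 111.4236863
V = pitch²·Σt = 1.83²·710326/6375 = 373.147

t(7,4)=2.246 V=373.147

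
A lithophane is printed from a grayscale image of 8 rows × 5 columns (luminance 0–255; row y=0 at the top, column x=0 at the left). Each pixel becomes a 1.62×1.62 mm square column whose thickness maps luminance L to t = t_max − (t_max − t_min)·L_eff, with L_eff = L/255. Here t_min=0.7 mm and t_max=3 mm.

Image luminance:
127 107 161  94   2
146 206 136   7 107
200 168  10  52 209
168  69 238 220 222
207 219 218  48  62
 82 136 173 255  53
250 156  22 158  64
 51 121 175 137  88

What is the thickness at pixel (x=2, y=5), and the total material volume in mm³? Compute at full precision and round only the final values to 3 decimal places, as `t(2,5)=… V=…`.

t(2,5)=1.440 V=188.903

span = t_max - t_min = 3 - 0.7 = 2.300
L(2,5) = 173, L_eff = 173/255 = 0.678431
t(2,5) = 3 - 2.300·0.678431 = 1.440
Σt over all 8·5 pixels = 91774/1275 ≈ 71.9796078
V = pitch²·Σt = 1.62²·91774/1275 = 188.903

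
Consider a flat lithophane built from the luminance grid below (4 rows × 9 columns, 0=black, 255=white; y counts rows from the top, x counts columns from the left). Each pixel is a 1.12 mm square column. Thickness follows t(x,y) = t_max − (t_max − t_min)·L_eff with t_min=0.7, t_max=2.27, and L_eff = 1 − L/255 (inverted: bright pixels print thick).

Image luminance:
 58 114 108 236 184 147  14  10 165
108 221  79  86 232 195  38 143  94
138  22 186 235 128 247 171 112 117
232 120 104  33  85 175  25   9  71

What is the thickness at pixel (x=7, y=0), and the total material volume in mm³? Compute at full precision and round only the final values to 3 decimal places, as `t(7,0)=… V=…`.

t(7,0)=0.762 V=65.917

span = t_max - t_min = 2.27 - 0.7 = 1.570
L(7,0) = 10, L_eff = 1 - 10/255 = 0.960784 (inverted)
t(7,0) = 2.27 - 1.570·0.960784 = 0.762
Σt over all 4·9 pixels = 669997/12750 ≈ 52.5487843
V = pitch²·Σt = 1.12²·669997/12750 = 65.917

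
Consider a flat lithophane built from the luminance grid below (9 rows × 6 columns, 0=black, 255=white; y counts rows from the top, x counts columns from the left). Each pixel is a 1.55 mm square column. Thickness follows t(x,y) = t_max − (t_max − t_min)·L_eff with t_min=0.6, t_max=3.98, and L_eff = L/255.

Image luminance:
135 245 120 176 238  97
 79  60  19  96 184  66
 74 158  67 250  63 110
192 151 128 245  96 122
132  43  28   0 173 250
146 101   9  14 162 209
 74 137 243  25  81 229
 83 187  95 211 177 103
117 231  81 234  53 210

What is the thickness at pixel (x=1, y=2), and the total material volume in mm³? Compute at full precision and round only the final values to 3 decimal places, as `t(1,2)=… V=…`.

span = t_max - t_min = 3.98 - 0.6 = 3.380
L(1,2) = 158, L_eff = 158/255 = 0.619608
t(1,2) = 3.98 - 3.380·0.619608 = 1.886
Σt over all 9·6 pixels = 1555709/12750 ≈ 122.0163922
V = pitch²·Σt = 1.55²·1555709/12750 = 293.144

t(1,2)=1.886 V=293.144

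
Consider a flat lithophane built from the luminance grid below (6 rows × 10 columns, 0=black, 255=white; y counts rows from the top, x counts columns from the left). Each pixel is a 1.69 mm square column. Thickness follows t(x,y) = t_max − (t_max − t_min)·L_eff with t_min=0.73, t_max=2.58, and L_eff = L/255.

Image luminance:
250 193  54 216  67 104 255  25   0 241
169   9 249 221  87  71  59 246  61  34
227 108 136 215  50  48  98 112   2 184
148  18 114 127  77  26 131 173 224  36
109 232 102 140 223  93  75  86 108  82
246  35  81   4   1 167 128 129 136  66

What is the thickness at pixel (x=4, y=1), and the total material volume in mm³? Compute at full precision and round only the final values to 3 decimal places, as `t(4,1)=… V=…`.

span = t_max - t_min = 2.58 - 0.73 = 1.850
L(4,1) = 87, L_eff = 87/255 = 0.341176
t(4,1) = 2.58 - 1.850·0.341176 = 1.949
Σt over all 6·10 pixels = 131621/1275 ≈ 103.2321569
V = pitch²·Σt = 1.69²·131621/1275 = 294.841

t(4,1)=1.949 V=294.841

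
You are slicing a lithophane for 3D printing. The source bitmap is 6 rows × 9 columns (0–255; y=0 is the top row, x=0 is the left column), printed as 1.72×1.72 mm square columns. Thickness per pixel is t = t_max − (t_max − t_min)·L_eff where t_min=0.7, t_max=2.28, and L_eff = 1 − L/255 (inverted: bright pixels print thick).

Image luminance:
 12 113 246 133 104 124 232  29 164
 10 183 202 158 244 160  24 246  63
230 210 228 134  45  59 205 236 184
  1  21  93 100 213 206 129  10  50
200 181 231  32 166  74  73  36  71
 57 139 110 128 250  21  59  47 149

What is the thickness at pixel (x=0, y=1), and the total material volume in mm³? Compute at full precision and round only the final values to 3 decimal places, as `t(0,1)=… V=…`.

t(0,1)=0.762 V=236.933

span = t_max - t_min = 2.28 - 0.7 = 1.580
L(0,1) = 10, L_eff = 1 - 10/255 = 0.960784 (inverted)
t(0,1) = 2.28 - 1.580·0.960784 = 0.762
Σt over all 6·9 pixels = 2723/34 ≈ 80.0882353
V = pitch²·Σt = 1.72²·2723/34 = 236.933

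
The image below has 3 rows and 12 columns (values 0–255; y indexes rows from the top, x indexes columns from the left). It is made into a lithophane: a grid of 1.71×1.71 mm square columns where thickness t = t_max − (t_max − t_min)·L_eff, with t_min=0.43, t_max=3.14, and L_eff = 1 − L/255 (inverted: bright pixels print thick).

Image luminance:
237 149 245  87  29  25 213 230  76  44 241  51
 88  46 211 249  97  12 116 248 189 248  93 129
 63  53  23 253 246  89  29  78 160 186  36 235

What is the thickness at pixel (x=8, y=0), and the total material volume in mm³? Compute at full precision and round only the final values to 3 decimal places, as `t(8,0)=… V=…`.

t(8,0)=1.238 V=194.553

span = t_max - t_min = 3.14 - 0.43 = 2.710
L(8,0) = 76, L_eff = 1 - 76/255 = 0.701961 (inverted)
t(8,0) = 3.14 - 2.710·0.701961 = 1.238
Σt over all 3·12 pixels = 424156/6375 ≈ 66.5342745
V = pitch²·Σt = 1.71²·424156/6375 = 194.553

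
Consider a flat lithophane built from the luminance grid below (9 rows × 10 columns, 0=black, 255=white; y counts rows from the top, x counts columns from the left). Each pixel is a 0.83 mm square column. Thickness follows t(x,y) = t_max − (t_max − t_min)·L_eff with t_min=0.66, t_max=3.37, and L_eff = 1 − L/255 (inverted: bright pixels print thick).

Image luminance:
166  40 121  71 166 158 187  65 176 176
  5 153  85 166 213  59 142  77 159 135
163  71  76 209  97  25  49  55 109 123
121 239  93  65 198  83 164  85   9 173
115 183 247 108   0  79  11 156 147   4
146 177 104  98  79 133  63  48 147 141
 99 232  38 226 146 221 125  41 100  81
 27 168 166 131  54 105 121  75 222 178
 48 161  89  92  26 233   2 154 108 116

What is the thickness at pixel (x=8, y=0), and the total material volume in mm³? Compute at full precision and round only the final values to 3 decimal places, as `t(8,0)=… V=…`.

span = t_max - t_min = 3.37 - 0.66 = 2.710
L(8,0) = 176, L_eff = 1 - 176/255 = 0.309804 (inverted)
t(8,0) = 3.37 - 2.710·0.309804 = 2.530
Σt over all 9·10 pixels = 2179829/12750 ≈ 170.9669804
V = pitch²·Σt = 0.83²·2179829/12750 = 117.779

t(8,0)=2.530 V=117.779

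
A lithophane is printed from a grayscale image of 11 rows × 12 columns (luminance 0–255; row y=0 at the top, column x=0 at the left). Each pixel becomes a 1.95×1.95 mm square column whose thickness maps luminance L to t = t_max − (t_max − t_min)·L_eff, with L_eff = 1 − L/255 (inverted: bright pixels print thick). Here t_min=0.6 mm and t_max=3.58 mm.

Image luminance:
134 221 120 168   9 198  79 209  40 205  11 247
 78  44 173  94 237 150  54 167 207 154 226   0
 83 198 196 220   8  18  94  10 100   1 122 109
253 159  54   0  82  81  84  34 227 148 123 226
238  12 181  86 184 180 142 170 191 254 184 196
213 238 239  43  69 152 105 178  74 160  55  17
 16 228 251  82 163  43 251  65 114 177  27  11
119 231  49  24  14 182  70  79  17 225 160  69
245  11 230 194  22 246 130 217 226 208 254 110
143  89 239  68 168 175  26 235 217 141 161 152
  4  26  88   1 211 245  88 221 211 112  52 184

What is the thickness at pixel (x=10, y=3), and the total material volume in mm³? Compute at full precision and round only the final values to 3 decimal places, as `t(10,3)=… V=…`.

t(10,3)=2.037 V=1075.829

span = t_max - t_min = 3.58 - 0.6 = 2.980
L(10,3) = 123, L_eff = 1 - 123/255 = 0.517647 (inverted)
t(10,3) = 3.58 - 2.980·0.517647 = 2.037
Σt over all 11·12 pixels = 1202439/4250 ≈ 282.9268235
V = pitch²·Σt = 1.95²·1202439/4250 = 1075.829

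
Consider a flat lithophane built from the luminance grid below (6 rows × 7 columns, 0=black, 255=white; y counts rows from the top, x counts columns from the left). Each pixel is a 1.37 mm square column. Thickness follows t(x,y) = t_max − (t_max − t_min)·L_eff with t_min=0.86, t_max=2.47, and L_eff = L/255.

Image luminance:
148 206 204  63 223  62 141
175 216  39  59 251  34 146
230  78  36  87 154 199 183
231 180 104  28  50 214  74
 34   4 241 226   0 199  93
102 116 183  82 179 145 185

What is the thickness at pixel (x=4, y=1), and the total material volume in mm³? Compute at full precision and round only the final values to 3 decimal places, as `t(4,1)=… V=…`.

t(4,1)=0.885 V=128.301

span = t_max - t_min = 2.47 - 0.86 = 1.610
L(4,1) = 251, L_eff = 251/255 = 0.984314
t(4,1) = 2.47 - 1.610·0.984314 = 0.885
Σt over all 6·7 pixels = 290521/4250 ≈ 68.3578824
V = pitch²·Σt = 1.37²·290521/4250 = 128.301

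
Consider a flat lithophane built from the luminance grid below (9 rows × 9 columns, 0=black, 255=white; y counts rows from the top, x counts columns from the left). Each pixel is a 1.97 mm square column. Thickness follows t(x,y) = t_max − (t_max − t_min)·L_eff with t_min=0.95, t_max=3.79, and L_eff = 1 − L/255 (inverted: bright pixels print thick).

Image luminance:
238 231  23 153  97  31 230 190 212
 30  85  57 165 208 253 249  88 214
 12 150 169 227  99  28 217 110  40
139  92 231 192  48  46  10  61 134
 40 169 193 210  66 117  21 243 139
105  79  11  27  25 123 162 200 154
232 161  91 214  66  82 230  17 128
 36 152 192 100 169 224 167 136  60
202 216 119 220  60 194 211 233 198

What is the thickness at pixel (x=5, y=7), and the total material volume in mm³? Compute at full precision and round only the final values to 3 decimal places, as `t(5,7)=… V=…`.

t(5,7)=3.445 V=772.052

span = t_max - t_min = 3.79 - 0.95 = 2.840
L(5,7) = 224, L_eff = 1 - 224/255 = 0.121569 (inverted)
t(5,7) = 3.79 - 2.840·0.121569 = 3.445
Σt over all 9·9 pixels = 1690959/8500 ≈ 198.9363529
V = pitch²·Σt = 1.97²·1690959/8500 = 772.052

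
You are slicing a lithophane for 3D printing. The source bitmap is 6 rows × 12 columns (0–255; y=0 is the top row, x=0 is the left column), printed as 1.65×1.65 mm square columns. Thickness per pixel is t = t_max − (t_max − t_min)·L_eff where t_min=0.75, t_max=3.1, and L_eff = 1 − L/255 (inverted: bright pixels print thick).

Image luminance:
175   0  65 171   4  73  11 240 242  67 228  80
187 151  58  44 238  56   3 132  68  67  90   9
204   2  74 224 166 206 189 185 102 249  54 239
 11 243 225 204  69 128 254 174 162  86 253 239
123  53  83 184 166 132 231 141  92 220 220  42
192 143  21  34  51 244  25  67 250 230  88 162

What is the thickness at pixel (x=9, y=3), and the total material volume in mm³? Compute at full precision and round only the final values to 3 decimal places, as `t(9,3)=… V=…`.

span = t_max - t_min = 3.1 - 0.75 = 2.350
L(9,3) = 86, L_eff = 1 - 86/255 = 0.662745 (inverted)
t(9,3) = 3.1 - 2.350·0.662745 = 1.543
Σt over all 6·12 pixels = 145273/1020 ≈ 142.4245098
V = pitch²·Σt = 1.65²·145273/1020 = 387.751

t(9,3)=1.543 V=387.751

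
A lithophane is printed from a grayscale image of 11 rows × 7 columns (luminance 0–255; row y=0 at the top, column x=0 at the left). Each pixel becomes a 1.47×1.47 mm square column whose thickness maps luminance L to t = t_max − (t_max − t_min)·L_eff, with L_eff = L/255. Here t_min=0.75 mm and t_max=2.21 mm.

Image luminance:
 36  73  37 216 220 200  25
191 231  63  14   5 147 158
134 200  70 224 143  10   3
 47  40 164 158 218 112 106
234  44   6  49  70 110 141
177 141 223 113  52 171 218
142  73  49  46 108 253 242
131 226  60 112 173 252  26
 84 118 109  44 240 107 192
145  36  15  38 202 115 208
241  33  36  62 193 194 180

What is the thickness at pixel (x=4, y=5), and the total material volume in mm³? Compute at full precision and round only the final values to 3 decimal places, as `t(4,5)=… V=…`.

t(4,5)=1.912 V=250.444

span = t_max - t_min = 2.21 - 0.75 = 1.460
L(4,5) = 52, L_eff = 52/255 = 0.203922
t(4,5) = 2.21 - 1.460·0.203922 = 1.912
Σt over all 11·7 pixels = 2955401/25500 ≈ 115.8980784
V = pitch²·Σt = 1.47²·2955401/25500 = 250.444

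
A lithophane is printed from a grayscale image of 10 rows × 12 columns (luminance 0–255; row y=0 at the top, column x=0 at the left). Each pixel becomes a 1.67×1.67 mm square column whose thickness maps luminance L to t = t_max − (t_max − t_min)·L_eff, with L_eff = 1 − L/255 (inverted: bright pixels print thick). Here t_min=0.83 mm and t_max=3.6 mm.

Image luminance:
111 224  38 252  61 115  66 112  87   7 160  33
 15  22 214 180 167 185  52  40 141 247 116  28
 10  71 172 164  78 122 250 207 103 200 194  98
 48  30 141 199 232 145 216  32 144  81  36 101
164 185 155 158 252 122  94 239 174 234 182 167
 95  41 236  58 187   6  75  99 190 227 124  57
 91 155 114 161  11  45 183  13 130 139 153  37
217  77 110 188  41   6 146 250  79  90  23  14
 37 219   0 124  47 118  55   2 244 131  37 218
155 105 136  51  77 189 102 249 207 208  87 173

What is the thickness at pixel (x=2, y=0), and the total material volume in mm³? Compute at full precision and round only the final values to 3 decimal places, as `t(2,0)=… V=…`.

span = t_max - t_min = 3.6 - 0.83 = 2.770
L(2,0) = 38, L_eff = 1 - 38/255 = 0.850980 (inverted)
t(2,0) = 3.6 - 2.770·0.850980 = 1.243
Σt over all 10·12 pixels = 551252/2125 ≈ 259.4127059
V = pitch²·Σt = 1.67²·551252/2125 = 723.476

t(2,0)=1.243 V=723.476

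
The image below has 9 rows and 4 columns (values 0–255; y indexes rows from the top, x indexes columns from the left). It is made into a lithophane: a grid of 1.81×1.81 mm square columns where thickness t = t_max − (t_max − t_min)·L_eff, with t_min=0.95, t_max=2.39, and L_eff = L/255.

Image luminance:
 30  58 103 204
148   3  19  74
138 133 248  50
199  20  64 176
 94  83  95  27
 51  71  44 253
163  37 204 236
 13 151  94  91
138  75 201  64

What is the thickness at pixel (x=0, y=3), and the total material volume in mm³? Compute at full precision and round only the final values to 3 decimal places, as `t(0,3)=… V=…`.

t(0,3)=1.266 V=210.612

span = t_max - t_min = 2.39 - 0.95 = 1.440
L(0,3) = 199, L_eff = 199/255 = 0.780392
t(0,3) = 2.39 - 1.440·0.780392 = 1.266
Σt over all 9·4 pixels = 136611/2125 ≈ 64.2875294
V = pitch²·Σt = 1.81²·136611/2125 = 210.612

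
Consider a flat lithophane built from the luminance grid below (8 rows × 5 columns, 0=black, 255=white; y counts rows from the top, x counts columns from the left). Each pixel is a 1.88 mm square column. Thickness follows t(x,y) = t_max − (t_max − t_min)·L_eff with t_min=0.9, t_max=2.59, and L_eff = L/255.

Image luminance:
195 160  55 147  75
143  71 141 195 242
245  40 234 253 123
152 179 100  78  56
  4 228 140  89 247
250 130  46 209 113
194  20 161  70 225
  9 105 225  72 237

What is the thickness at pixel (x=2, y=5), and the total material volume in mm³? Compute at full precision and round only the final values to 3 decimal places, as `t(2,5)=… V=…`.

span = t_max - t_min = 2.59 - 0.9 = 1.690
L(2,5) = 46, L_eff = 46/255 = 0.180392
t(2,5) = 2.59 - 1.690·0.180392 = 2.285
Σt over all 8·5 pixels = 280933/4250 ≈ 66.1018824
V = pitch²·Σt = 1.88²·280933/4250 = 233.630

t(2,5)=2.285 V=233.630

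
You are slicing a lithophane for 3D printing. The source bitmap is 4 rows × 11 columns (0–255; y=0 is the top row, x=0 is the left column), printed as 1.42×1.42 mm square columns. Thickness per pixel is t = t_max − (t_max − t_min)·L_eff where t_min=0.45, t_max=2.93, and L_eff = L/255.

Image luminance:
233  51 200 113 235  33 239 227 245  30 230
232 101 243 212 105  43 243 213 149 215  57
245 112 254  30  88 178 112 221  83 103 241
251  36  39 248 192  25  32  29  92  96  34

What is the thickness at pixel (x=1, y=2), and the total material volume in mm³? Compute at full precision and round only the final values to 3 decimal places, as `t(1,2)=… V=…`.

t(1,2)=1.841 V=134.643

span = t_max - t_min = 2.93 - 0.45 = 2.480
L(1,2) = 112, L_eff = 112/255 = 0.439216
t(1,2) = 2.93 - 2.480·0.439216 = 1.841
Σt over all 4·11 pixels = 28379/425 ≈ 66.7741176
V = pitch²·Σt = 1.42²·28379/425 = 134.643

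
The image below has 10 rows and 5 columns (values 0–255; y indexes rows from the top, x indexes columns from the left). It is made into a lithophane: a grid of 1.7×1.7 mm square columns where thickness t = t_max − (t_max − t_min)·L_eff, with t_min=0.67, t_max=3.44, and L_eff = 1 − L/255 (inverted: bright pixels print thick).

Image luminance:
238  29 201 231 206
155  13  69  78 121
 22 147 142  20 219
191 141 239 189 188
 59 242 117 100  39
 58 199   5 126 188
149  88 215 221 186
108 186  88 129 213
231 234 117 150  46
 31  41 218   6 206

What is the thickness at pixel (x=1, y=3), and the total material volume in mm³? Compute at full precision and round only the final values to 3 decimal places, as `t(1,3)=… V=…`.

t(1,3)=2.202 V=311.388

span = t_max - t_min = 3.44 - 0.67 = 2.770
L(1,3) = 141, L_eff = 1 - 141/255 = 0.447059 (inverted)
t(1,3) = 3.44 - 2.770·0.447059 = 2.202
Σt over all 10·5 pixels = 549509/5100 ≈ 107.7468627
V = pitch²·Σt = 1.7²·549509/5100 = 311.388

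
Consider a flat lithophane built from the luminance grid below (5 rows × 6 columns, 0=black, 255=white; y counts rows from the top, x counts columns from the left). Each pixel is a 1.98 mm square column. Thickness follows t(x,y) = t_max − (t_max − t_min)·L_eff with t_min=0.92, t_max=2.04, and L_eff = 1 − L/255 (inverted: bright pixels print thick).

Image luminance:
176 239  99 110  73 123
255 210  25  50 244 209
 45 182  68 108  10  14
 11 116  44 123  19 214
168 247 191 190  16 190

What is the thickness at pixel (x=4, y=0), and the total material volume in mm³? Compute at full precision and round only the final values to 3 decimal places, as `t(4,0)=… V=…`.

span = t_max - t_min = 2.04 - 0.92 = 1.120
L(4,0) = 73, L_eff = 1 - 73/255 = 0.713725 (inverted)
t(4,0) = 2.04 - 1.120·0.713725 = 1.241
Σt over all 5·6 pixels = 281482/6375 ≈ 44.1540392
V = pitch²·Σt = 1.98²·281482/6375 = 173.101

t(4,0)=1.241 V=173.101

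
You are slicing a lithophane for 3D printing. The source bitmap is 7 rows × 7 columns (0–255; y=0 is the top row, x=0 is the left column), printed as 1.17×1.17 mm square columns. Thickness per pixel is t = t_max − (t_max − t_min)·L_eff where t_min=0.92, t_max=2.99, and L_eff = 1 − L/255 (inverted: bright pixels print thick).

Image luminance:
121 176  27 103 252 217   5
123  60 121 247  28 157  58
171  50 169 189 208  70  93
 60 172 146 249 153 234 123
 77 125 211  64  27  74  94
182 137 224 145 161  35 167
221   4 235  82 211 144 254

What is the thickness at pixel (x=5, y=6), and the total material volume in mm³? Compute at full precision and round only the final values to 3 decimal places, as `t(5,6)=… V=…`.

t(5,6)=2.089 V=135.673

span = t_max - t_min = 2.99 - 0.92 = 2.070
L(5,6) = 144, L_eff = 1 - 144/255 = 0.435294 (inverted)
t(5,6) = 2.99 - 2.070·0.435294 = 2.089
Σt over all 7·7 pixels = 210611/2125 ≈ 99.1110588
V = pitch²·Σt = 1.17²·210611/2125 = 135.673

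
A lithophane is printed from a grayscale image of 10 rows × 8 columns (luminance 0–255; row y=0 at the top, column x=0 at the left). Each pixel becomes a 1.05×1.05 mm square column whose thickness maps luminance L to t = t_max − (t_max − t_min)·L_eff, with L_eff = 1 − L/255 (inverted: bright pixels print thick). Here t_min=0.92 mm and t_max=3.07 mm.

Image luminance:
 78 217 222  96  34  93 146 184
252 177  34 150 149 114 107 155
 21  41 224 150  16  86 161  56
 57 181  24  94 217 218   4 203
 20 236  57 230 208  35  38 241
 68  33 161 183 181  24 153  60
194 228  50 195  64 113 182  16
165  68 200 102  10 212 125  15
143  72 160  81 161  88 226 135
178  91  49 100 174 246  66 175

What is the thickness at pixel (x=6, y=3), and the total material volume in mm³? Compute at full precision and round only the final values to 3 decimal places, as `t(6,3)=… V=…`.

span = t_max - t_min = 3.07 - 0.92 = 2.150
L(6,3) = 4, L_eff = 1 - 4/255 = 0.984314 (inverted)
t(6,3) = 3.07 - 2.150·0.984314 = 0.954
Σt over all 10·8 pixels = 804199/5100 ≈ 157.6860784
V = pitch²·Σt = 1.05²·804199/5100 = 173.849

t(6,3)=0.954 V=173.849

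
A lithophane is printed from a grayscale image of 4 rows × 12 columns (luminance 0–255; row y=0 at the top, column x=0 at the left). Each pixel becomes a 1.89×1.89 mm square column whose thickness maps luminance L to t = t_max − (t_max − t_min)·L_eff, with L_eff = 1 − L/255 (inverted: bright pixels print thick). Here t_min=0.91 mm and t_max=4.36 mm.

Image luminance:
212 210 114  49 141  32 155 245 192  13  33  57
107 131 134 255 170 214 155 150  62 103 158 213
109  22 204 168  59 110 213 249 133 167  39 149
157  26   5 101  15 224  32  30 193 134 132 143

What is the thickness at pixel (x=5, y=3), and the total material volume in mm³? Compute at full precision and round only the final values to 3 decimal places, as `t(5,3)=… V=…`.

t(5,3)=3.941 V=451.751

span = t_max - t_min = 4.36 - 0.91 = 3.450
L(5,3) = 224, L_eff = 1 - 224/255 = 0.121569 (inverted)
t(5,3) = 4.36 - 3.450·0.121569 = 3.941
Σt over all 4·12 pixels = 214993/1700 ≈ 126.4664706
V = pitch²·Σt = 1.89²·214993/1700 = 451.751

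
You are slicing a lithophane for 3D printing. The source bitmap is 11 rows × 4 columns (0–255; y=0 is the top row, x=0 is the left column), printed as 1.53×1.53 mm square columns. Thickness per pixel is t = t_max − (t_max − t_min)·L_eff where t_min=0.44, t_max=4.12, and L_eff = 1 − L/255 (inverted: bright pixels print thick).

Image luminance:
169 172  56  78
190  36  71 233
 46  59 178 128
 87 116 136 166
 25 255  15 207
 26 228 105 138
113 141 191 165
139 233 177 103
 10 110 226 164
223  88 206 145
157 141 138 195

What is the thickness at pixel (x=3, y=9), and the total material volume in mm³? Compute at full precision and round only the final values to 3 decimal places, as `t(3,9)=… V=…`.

span = t_max - t_min = 4.12 - 0.44 = 3.680
L(3,9) = 145, L_eff = 1 - 145/255 = 0.431373 (inverted)
t(3,9) = 4.12 - 3.680·0.431373 = 2.533
Σt over all 11·4 pixels = 44936/425 ≈ 105.7317647
V = pitch²·Σt = 1.53²·44936/425 = 247.507

t(3,9)=2.533 V=247.507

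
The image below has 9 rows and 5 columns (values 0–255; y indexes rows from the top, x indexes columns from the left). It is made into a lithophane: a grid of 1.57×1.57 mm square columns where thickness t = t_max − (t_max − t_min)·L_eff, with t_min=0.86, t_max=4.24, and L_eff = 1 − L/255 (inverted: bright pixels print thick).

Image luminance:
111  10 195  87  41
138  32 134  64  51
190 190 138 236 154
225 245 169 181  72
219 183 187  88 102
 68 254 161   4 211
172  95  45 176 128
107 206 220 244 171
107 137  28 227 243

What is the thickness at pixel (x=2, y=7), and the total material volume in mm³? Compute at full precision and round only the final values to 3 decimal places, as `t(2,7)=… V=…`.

span = t_max - t_min = 4.24 - 0.86 = 3.380
L(2,7) = 220, L_eff = 1 - 220/255 = 0.137255 (inverted)
t(2,7) = 4.24 - 3.380·0.137255 = 3.776
Σt over all 9·5 pixels = 1582799/12750 ≈ 124.1410980
V = pitch²·Σt = 1.57²·1582799/12750 = 305.995

t(2,7)=3.776 V=305.995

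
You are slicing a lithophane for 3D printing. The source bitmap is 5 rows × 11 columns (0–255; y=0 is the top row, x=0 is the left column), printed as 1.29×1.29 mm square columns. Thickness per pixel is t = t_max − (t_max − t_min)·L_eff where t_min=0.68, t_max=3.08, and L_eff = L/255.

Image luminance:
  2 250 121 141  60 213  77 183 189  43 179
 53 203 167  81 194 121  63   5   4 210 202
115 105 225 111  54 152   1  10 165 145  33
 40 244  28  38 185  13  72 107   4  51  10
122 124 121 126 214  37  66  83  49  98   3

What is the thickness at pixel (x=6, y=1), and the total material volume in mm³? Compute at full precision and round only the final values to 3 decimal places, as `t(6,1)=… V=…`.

span = t_max - t_min = 3.08 - 0.68 = 2.400
L(6,1) = 63, L_eff = 63/255 = 0.247059
t(6,1) = 3.08 - 2.400·0.247059 = 2.487
Σt over all 5·11 pixels = 115.64
V = pitch²·Σt = 1.29²·115.64 = 192.437

t(6,1)=2.487 V=192.437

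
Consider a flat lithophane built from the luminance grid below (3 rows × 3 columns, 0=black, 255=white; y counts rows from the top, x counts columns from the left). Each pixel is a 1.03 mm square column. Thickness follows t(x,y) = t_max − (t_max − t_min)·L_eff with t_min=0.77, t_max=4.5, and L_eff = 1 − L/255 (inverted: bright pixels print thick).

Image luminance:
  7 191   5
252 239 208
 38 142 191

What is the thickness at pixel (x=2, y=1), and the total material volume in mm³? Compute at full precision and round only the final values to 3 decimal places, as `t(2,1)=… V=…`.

span = t_max - t_min = 4.5 - 0.77 = 3.730
L(2,1) = 208, L_eff = 1 - 208/255 = 0.184314 (inverted)
t(2,1) = 4.5 - 3.730·0.184314 = 3.813
Σt over all 3·3 pixels = 162886/6375 ≈ 25.5507451
V = pitch²·Σt = 1.03²·162886/6375 = 27.107

t(2,1)=3.813 V=27.107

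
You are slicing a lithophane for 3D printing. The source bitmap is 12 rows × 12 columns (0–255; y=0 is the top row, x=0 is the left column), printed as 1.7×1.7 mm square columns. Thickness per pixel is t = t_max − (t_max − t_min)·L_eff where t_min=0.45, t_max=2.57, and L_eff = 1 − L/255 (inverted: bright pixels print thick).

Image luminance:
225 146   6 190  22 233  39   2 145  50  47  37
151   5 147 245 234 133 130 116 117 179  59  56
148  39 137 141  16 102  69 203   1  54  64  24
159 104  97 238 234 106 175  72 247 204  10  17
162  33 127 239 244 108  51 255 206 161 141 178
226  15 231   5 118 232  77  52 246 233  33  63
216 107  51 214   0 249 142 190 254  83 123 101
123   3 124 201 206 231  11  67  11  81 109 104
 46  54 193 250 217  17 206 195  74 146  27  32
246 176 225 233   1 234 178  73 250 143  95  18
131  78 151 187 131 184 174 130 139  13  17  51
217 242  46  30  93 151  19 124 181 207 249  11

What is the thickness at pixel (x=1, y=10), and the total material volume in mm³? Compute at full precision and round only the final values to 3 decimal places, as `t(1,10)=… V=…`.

t(1,10)=1.098 V=622.083

span = t_max - t_min = 2.57 - 0.45 = 2.120
L(1,10) = 78, L_eff = 1 - 78/255 = 0.694118 (inverted)
t(1,10) = 2.57 - 2.120·0.694118 = 1.098
Σt over all 12·12 pixels = 1372241/6375 ≈ 215.2534902
V = pitch²·Σt = 1.7²·1372241/6375 = 622.083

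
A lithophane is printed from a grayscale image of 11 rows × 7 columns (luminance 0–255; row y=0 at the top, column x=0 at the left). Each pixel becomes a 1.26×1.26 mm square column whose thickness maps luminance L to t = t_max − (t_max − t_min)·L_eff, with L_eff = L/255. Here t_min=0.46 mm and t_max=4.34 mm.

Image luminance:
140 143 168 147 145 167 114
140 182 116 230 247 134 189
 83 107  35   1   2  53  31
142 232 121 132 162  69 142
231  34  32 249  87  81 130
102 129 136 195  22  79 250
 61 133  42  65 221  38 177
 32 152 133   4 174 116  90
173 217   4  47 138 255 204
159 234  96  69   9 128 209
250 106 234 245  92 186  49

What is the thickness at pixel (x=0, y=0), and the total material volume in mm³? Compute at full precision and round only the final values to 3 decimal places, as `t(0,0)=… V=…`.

t(0,0)=2.210 V=292.048

span = t_max - t_min = 4.34 - 0.46 = 3.880
L(0,0) = 140, L_eff = 140/255 = 0.549020
t(0,0) = 4.34 - 3.880·0.549020 = 2.210
Σt over all 11·7 pixels = 781811/4250 ≈ 183.9555294
V = pitch²·Σt = 1.26²·781811/4250 = 292.048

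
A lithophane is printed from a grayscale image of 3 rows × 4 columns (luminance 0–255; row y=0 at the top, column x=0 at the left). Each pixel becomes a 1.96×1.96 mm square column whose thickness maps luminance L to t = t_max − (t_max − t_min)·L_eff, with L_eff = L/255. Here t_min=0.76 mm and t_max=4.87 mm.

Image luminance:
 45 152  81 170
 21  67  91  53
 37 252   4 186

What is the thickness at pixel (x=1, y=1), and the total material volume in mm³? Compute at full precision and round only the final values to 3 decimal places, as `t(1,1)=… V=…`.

span = t_max - t_min = 4.87 - 0.76 = 4.110
L(1,1) = 67, L_eff = 67/255 = 0.262745
t(1,1) = 4.87 - 4.110·0.262745 = 3.790
Σt over all 3·4 pixels = 337957/8500 ≈ 39.7596471
V = pitch²·Σt = 1.96²·337957/8500 = 152.741

t(1,1)=3.790 V=152.741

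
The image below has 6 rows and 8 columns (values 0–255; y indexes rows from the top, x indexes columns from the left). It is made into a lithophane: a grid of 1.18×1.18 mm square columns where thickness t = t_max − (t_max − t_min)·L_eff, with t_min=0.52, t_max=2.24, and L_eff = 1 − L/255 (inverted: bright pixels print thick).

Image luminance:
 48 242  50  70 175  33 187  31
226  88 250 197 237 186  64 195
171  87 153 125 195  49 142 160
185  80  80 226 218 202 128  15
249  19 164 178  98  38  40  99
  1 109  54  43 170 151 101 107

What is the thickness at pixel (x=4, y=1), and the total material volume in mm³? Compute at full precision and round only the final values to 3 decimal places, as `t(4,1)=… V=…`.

span = t_max - t_min = 2.24 - 0.52 = 1.720
L(4,1) = 237, L_eff = 1 - 237/255 = 0.070588 (inverted)
t(4,1) = 2.24 - 1.720·0.070588 = 2.119
Σt over all 6·8 pixels = 422108/6375 ≈ 66.2130196
V = pitch²·Σt = 1.18²·422108/6375 = 92.195

t(4,1)=2.119 V=92.195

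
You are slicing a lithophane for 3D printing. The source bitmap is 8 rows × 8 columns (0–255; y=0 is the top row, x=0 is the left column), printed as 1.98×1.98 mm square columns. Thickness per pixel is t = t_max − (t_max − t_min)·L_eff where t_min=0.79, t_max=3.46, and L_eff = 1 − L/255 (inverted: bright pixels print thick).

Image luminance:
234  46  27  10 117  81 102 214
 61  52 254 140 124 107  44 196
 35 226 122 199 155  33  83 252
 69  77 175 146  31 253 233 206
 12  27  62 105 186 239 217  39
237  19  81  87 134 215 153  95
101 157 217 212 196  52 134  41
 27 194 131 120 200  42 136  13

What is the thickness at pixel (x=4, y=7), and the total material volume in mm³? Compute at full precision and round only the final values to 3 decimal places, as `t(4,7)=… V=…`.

t(4,7)=2.884 V=525.991

span = t_max - t_min = 3.46 - 0.79 = 2.670
L(4,7) = 200, L_eff = 1 - 200/255 = 0.215686 (inverted)
t(4,7) = 3.46 - 2.670·0.215686 = 2.884
Σt over all 8·8 pixels = 45617/340 ≈ 134.1676471
V = pitch²·Σt = 1.98²·45617/340 = 525.991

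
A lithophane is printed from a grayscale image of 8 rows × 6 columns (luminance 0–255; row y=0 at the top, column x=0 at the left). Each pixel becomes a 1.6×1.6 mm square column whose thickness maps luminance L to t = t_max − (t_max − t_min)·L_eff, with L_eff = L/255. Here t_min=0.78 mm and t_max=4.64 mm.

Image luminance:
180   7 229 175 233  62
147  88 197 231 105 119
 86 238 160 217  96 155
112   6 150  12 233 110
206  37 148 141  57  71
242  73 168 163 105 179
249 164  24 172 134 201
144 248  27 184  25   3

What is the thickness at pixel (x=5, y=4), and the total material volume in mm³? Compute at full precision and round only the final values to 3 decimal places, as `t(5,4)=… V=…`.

t(5,4)=3.565 V=317.776

span = t_max - t_min = 4.64 - 0.78 = 3.860
L(5,4) = 71, L_eff = 71/255 = 0.278431
t(5,4) = 4.64 - 3.860·0.278431 = 3.565
Σt over all 8·6 pixels = 527557/4250 ≈ 124.1310588
V = pitch²·Σt = 1.6²·527557/4250 = 317.776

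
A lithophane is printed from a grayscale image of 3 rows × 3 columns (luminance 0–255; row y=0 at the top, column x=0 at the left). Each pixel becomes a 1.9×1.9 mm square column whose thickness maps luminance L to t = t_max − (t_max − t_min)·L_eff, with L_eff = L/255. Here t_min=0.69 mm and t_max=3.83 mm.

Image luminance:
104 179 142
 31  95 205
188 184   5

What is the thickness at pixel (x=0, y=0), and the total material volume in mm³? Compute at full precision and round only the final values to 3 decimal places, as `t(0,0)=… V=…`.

span = t_max - t_min = 3.83 - 0.69 = 3.140
L(0,0) = 104, L_eff = 104/255 = 0.407843
t(0,0) = 3.83 - 3.140·0.407843 = 2.549
Σt over all 3·3 pixels = 523223/25500 ≈ 20.5185490
V = pitch²·Σt = 1.9²·523223/25500 = 74.072

t(0,0)=2.549 V=74.072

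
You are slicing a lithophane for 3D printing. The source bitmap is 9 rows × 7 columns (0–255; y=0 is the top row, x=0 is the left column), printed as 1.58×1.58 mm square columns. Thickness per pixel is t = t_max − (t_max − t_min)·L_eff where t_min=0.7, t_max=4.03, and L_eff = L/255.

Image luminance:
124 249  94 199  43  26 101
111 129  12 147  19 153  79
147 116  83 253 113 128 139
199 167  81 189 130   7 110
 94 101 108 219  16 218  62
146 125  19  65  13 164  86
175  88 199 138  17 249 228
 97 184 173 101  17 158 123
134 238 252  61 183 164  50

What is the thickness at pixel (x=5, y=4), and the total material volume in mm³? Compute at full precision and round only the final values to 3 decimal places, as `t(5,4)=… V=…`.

span = t_max - t_min = 4.03 - 0.7 = 3.330
L(5,4) = 218, L_eff = 218/255 = 0.854902
t(5,4) = 4.03 - 3.330·0.854902 = 1.183
Σt over all 9·7 pixels = 645411/4250 ≈ 151.8614118
V = pitch²·Σt = 1.58²·645411/4250 = 379.107

t(5,4)=1.183 V=379.107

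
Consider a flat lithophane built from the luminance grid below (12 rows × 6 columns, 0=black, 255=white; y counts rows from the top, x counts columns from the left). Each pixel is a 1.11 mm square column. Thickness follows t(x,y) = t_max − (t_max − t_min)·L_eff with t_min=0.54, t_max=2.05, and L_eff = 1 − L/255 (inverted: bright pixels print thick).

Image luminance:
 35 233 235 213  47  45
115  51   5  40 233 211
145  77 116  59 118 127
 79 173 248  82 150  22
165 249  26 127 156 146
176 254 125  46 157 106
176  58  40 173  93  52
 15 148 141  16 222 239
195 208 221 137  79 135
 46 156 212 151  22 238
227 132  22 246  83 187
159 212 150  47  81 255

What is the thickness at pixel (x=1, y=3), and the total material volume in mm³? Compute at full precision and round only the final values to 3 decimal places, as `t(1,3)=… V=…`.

t(1,3)=1.564 V=117.697

span = t_max - t_min = 2.05 - 0.54 = 1.510
L(1,3) = 173, L_eff = 1 - 173/255 = 0.321569 (inverted)
t(1,3) = 2.05 - 1.510·0.321569 = 1.564
Σt over all 12·6 pixels = 1217953/12750 ≈ 95.5257255
V = pitch²·Σt = 1.11²·1217953/12750 = 117.697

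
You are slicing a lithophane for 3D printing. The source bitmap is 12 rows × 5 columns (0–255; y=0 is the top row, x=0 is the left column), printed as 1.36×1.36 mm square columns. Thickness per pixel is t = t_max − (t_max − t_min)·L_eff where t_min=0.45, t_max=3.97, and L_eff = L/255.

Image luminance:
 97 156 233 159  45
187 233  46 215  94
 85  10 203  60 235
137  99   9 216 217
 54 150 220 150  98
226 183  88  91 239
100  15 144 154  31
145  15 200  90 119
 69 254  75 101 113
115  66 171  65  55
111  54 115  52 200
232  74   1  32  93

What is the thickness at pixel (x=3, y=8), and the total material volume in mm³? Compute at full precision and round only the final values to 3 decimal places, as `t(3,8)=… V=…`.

span = t_max - t_min = 3.97 - 0.45 = 3.520
L(3,8) = 101, L_eff = 101/255 = 0.396078
t(3,8) = 3.97 - 3.520·0.396078 = 2.576
Σt over all 12·5 pixels = 292159/2125 ≈ 137.4865882
V = pitch²·Σt = 1.36²·292159/2125 = 254.295

t(3,8)=2.576 V=254.295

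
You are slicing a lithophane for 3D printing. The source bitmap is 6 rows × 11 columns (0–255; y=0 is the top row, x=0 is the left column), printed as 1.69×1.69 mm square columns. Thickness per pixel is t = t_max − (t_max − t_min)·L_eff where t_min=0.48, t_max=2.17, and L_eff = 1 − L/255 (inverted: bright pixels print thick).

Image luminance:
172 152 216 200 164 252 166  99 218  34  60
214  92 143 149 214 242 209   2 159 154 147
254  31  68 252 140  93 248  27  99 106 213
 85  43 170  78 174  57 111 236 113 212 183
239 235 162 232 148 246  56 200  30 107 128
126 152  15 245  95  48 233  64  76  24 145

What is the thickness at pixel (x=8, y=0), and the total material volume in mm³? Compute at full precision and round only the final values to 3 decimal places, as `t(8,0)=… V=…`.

span = t_max - t_min = 2.17 - 0.48 = 1.690
L(8,0) = 218, L_eff = 1 - 218/255 = 0.145098 (inverted)
t(8,0) = 2.17 - 1.690·0.145098 = 1.925
Σt over all 6·11 pixels = 2406073/25500 ≈ 94.3558039
V = pitch²·Σt = 1.69²·2406073/25500 = 269.490

t(8,0)=1.925 V=269.490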